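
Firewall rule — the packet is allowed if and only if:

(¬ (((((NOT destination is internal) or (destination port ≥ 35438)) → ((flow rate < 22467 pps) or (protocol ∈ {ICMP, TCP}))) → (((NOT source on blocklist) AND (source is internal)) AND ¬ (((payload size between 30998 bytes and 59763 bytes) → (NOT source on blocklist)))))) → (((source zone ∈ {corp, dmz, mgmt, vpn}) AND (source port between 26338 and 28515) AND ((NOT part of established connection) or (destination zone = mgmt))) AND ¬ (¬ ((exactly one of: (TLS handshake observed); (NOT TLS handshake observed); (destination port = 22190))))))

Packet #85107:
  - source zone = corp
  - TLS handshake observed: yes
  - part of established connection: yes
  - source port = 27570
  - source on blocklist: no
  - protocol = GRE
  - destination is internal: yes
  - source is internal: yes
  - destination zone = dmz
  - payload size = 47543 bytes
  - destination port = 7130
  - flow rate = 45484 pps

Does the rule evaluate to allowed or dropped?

Dropped

Atomic conditions:
  NOT destination is internal: yes → false
  destination port ≥ 35438: 7130 ≥ 35438 is false
  flow rate < 22467 pps: 45484 < 22467 is false
  protocol ∈ {ICMP, TCP}: GRE is not in the set → false
  NOT source on blocklist: no → true
  source is internal: yes → true
  payload size between 30998 bytes and 59763 bytes: 47543 in [30998, 59763] is true
  source zone ∈ {corp, dmz, mgmt, vpn}: corp is in the set → true
  source port between 26338 and 28515: 27570 in [26338, 28515] is true
  NOT part of established connection: yes → false
  destination zone = mgmt: dmz == mgmt is false
  TLS handshake observed: yes → true
  NOT TLS handshake observed: yes → false
  destination port = 22190: 7130 == 22190 is false
Combine:
[1.1.1.1] false OR false = false
[1.1.1.2] false OR false = false
[1.1.1] false → false (antecedent false ⇒ implication holds) = true
[1.1.2.1] true AND true = true
[1.1.2.2.1] true → true = true
[1.1.2.2] NOT true = false
[1.1.2] true AND false = false
[1.1] true → false = false
[1] NOT false = true
[2.1.3] false OR false = false
[2.1] true AND true AND false = false
[2.2.1.1] exactly-one(true, false, false) = true
[2.2.1] NOT true = false
[2.2] NOT false = true
[2] false AND true = false
[root] true → false = false
Overall: false → dropped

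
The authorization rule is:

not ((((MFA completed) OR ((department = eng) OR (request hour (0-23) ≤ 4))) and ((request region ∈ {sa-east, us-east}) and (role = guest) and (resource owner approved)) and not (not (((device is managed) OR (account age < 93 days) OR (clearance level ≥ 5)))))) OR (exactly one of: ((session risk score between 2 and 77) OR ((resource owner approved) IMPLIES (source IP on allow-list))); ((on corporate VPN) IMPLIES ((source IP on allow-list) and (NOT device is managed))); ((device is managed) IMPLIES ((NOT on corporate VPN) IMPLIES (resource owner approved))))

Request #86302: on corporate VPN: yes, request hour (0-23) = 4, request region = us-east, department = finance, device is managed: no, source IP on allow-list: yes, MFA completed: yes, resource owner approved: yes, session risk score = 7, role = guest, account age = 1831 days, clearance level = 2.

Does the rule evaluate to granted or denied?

Granted

Atomic conditions:
  MFA completed: yes → true
  department = eng: finance == eng is false
  request hour (0-23) ≤ 4: 4 ≤ 4 is true
  request region ∈ {sa-east, us-east}: us-east is in the set → true
  role = guest: guest == guest is true
  resource owner approved: yes → true
  device is managed: no → false
  account age < 93 days: 1831 < 93 is false
  clearance level ≥ 5: 2 ≥ 5 is false
  session risk score between 2 and 77: 7 in [2, 77] is true
  source IP on allow-list: yes → true
  on corporate VPN: yes → true
  NOT device is managed: no → true
  NOT on corporate VPN: yes → false
Combine:
[1.1.1.2] false OR true = true
[1.1.1] true OR true = true
[1.1.2] true AND true AND true = true
[1.1.3.1.1] false OR false OR false = false
[1.1.3.1] NOT false = true
[1.1.3] NOT true = false
[1.1] true AND true AND false = false
[1] NOT false = true
[2.1.2] true → true = true
[2.1] true OR true = true
[2.2.2] true AND true = true
[2.2] true → true = true
[2.3.2] false → true (antecedent false ⇒ implication holds) = true
[2.3] false → true (antecedent false ⇒ implication holds) = true
[2] exactly-one(true, true, true) = false
[root] true OR false = true
Overall: true → granted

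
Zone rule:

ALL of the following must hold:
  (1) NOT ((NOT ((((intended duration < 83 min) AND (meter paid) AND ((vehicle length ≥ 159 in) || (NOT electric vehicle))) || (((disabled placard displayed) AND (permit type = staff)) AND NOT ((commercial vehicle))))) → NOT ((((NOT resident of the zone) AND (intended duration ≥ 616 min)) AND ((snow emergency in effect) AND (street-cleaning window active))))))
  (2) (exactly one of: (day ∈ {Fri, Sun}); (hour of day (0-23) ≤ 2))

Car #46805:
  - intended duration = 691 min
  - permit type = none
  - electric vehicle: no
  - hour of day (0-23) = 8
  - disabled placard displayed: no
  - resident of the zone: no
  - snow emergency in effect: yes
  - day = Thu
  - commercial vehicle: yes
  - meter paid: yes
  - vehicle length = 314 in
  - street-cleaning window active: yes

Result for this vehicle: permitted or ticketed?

Ticketed

Atomic conditions:
  intended duration < 83 min: 691 < 83 is false
  meter paid: yes → true
  vehicle length ≥ 159 in: 314 ≥ 159 is true
  NOT electric vehicle: no → true
  disabled placard displayed: no → false
  permit type = staff: none == staff is false
  commercial vehicle: yes → true
  NOT resident of the zone: no → true
  intended duration ≥ 616 min: 691 ≥ 616 is true
  snow emergency in effect: yes → true
  street-cleaning window active: yes → true
  day ∈ {Fri, Sun}: Thu is not in the set → false
  hour of day (0-23) ≤ 2: 8 ≤ 2 is false
Combine:
[1.1.1.1.1.3] true OR true = true
[1.1.1.1.1] false AND true AND true = false
[1.1.1.1.2.1] false AND false = false
[1.1.1.1.2.2] NOT true = false
[1.1.1.1.2] false AND false = false
[1.1.1.1] false OR false = false
[1.1.1] NOT false = true
[1.1.2.1.1] true AND true = true
[1.1.2.1.2] true AND true = true
[1.1.2.1] true AND true = true
[1.1.2] NOT true = false
[1.1] true → false = false
[1] NOT false = true
[2] exactly-one(false, false) = false
[root] true AND false = false
Overall: false → ticketed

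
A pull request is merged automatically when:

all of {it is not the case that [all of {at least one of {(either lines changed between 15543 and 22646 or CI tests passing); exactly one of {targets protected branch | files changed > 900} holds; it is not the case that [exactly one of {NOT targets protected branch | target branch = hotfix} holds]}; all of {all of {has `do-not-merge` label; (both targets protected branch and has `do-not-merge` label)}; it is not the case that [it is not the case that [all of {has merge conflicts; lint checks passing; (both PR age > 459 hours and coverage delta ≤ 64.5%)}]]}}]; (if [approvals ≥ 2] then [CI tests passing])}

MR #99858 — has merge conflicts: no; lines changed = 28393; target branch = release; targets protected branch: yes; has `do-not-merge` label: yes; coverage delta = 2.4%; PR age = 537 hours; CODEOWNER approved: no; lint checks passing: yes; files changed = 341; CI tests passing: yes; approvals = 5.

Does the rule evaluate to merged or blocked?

Atomic conditions:
  lines changed between 15543 and 22646: 28393 in [15543, 22646] is false
  CI tests passing: yes → true
  targets protected branch: yes → true
  files changed > 900: 341 > 900 is false
  NOT targets protected branch: yes → false
  target branch = hotfix: release == hotfix is false
  has `do-not-merge` label: yes → true
  has merge conflicts: no → false
  lint checks passing: yes → true
  PR age > 459 hours: 537 > 459 is true
  coverage delta ≤ 64.5%: 2.4 ≤ 64.5 is true
  approvals ≥ 2: 5 ≥ 2 is true
Combine:
[1.1.1.1] false OR true = true
[1.1.1.2] exactly-one(true, false) = true
[1.1.1.3.1] exactly-one(false, false) = false
[1.1.1.3] NOT false = true
[1.1.1] true OR true OR true = true
[1.1.2.1.2] true AND true = true
[1.1.2.1] true AND true = true
[1.1.2.2.1.1.3] true AND true = true
[1.1.2.2.1.1] false AND true AND true = false
[1.1.2.2.1] NOT false = true
[1.1.2.2] NOT true = false
[1.1.2] true AND false = false
[1.1] true AND false = false
[1] NOT false = true
[2] true → true = true
[root] true AND true = true
Overall: true → merged

Merged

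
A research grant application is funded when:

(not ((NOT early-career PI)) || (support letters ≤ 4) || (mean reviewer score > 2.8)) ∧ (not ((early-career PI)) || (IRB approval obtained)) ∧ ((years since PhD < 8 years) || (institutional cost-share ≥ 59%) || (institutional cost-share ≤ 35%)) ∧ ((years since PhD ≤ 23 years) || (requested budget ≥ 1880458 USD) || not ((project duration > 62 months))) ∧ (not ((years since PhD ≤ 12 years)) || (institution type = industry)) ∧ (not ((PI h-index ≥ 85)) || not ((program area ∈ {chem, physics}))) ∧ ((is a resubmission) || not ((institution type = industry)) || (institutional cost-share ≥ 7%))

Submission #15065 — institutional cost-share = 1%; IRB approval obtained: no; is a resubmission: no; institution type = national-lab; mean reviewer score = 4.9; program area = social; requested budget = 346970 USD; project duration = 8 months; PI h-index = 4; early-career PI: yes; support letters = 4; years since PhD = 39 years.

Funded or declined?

Declined

Atomic conditions:
  NOT early-career PI: yes → false
  support letters ≤ 4: 4 ≤ 4 is true
  mean reviewer score > 2.8: 4.9 > 2.8 is true
  early-career PI: yes → true
  IRB approval obtained: no → false
  years since PhD < 8 years: 39 < 8 is false
  institutional cost-share ≥ 59%: 1 ≥ 59 is false
  institutional cost-share ≤ 35%: 1 ≤ 35 is true
  years since PhD ≤ 23 years: 39 ≤ 23 is false
  requested budget ≥ 1880458 USD: 346970 ≥ 1880458 is false
  project duration > 62 months: 8 > 62 is false
  years since PhD ≤ 12 years: 39 ≤ 12 is false
  institution type = industry: national-lab == industry is false
  PI h-index ≥ 85: 4 ≥ 85 is false
  program area ∈ {chem, physics}: social is not in the set → false
  is a resubmission: no → false
  institutional cost-share ≥ 7%: 1 ≥ 7 is false
Combine:
[1.1] NOT false = true
[1] true OR true OR true = true
[2.1] NOT true = false
[2] false OR false = false
[3] false OR false OR true = true
[4.3] NOT false = true
[4] false OR false OR true = true
[5.1] NOT false = true
[5] true OR false = true
[6.1] NOT false = true
[6.2] NOT false = true
[6] true OR true = true
[7.2] NOT false = true
[7] false OR true OR false = true
[root] true AND false AND true AND true AND true AND true AND true = false
Overall: false → declined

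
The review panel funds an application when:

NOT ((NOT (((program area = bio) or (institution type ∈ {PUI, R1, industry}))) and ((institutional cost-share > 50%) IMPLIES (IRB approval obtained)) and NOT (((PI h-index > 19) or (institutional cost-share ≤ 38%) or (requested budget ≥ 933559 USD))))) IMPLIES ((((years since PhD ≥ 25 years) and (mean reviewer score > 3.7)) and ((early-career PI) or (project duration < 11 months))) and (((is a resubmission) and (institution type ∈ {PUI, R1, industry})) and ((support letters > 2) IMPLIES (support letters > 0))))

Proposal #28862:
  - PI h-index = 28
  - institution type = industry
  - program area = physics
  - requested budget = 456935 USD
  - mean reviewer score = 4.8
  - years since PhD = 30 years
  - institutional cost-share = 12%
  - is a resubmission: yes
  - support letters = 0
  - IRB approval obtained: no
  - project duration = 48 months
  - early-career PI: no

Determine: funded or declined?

Atomic conditions:
  program area = bio: physics == bio is false
  institution type ∈ {PUI, R1, industry}: industry is in the set → true
  institutional cost-share > 50%: 12 > 50 is false
  IRB approval obtained: no → false
  PI h-index > 19: 28 > 19 is true
  institutional cost-share ≤ 38%: 12 ≤ 38 is true
  requested budget ≥ 933559 USD: 456935 ≥ 933559 is false
  years since PhD ≥ 25 years: 30 ≥ 25 is true
  mean reviewer score > 3.7: 4.8 > 3.7 is true
  early-career PI: no → false
  project duration < 11 months: 48 < 11 is false
  is a resubmission: yes → true
  support letters > 2: 0 > 2 is false
  support letters > 0: 0 > 0 is false
Combine:
[1.1.1.1] false OR true = true
[1.1.1] NOT true = false
[1.1.2] false → false (antecedent false ⇒ implication holds) = true
[1.1.3.1] true OR true OR false = true
[1.1.3] NOT true = false
[1.1] false AND true AND false = false
[1] NOT false = true
[2.1.1] true AND true = true
[2.1.2] false OR false = false
[2.1] true AND false = false
[2.2.1] true AND true = true
[2.2.2] false → false (antecedent false ⇒ implication holds) = true
[2.2] true AND true = true
[2] false AND true = false
[root] true → false = false
Overall: false → declined

Declined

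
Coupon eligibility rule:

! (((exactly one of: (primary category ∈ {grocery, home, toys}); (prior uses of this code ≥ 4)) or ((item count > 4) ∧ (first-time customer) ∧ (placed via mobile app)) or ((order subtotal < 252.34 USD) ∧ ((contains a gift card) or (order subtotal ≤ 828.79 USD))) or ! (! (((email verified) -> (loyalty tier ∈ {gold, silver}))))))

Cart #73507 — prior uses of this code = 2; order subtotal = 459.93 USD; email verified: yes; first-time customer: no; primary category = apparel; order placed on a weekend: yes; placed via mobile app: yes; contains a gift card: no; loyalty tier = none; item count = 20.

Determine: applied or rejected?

Atomic conditions:
  primary category ∈ {grocery, home, toys}: apparel is not in the set → false
  prior uses of this code ≥ 4: 2 ≥ 4 is false
  item count > 4: 20 > 4 is true
  first-time customer: no → false
  placed via mobile app: yes → true
  order subtotal < 252.34 USD: 459.93 < 252.34 is false
  contains a gift card: no → false
  order subtotal ≤ 828.79 USD: 459.93 ≤ 828.79 is true
  email verified: yes → true
  loyalty tier ∈ {gold, silver}: none is not in the set → false
Combine:
[1.1] exactly-one(false, false) = false
[1.2] true AND false AND true = false
[1.3.2] false OR true = true
[1.3] false AND true = false
[1.4.1.1] true → false = false
[1.4.1] NOT false = true
[1.4] NOT true = false
[1] false OR false OR false OR false = false
[root] NOT false = true
Overall: true → applied

Applied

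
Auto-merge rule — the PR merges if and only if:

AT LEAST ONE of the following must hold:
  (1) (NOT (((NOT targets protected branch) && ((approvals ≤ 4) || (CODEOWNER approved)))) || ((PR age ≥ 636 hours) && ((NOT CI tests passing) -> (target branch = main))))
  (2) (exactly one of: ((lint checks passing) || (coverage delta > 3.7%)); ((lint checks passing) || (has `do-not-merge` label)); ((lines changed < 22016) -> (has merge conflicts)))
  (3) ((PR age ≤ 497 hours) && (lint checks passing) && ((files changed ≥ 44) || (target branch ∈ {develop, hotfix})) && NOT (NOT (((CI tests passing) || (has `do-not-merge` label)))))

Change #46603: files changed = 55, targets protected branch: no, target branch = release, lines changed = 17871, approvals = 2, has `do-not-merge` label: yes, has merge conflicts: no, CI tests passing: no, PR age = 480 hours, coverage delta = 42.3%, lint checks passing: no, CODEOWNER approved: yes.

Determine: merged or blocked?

Atomic conditions:
  NOT targets protected branch: no → true
  approvals ≤ 4: 2 ≤ 4 is true
  CODEOWNER approved: yes → true
  PR age ≥ 636 hours: 480 ≥ 636 is false
  NOT CI tests passing: no → true
  target branch = main: release == main is false
  lint checks passing: no → false
  coverage delta > 3.7%: 42.3 > 3.7 is true
  has `do-not-merge` label: yes → true
  lines changed < 22016: 17871 < 22016 is true
  has merge conflicts: no → false
  PR age ≤ 497 hours: 480 ≤ 497 is true
  files changed ≥ 44: 55 ≥ 44 is true
  target branch ∈ {develop, hotfix}: release is not in the set → false
  CI tests passing: no → false
Combine:
[1.1.1.2] true OR true = true
[1.1.1] true AND true = true
[1.1] NOT true = false
[1.2.2] true → false = false
[1.2] false AND false = false
[1] false OR false = false
[2.1] false OR true = true
[2.2] false OR true = true
[2.3] true → false = false
[2] exactly-one(true, true, false) = false
[3.3] true OR false = true
[3.4.1.1] false OR true = true
[3.4.1] NOT true = false
[3.4] NOT false = true
[3] true AND false AND true AND true = false
[root] false OR false OR false = false
Overall: false → blocked

Blocked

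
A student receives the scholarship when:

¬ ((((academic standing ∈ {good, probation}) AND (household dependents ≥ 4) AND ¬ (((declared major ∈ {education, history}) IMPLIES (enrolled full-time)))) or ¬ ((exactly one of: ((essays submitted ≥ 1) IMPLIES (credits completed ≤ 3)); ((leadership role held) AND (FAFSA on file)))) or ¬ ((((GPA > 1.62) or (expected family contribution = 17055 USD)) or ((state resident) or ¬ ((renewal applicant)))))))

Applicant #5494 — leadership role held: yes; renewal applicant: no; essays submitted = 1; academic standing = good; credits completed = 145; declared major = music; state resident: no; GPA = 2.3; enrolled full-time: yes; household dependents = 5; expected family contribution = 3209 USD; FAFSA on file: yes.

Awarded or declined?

Atomic conditions:
  academic standing ∈ {good, probation}: good is in the set → true
  household dependents ≥ 4: 5 ≥ 4 is true
  declared major ∈ {education, history}: music is not in the set → false
  enrolled full-time: yes → true
  essays submitted ≥ 1: 1 ≥ 1 is true
  credits completed ≤ 3: 145 ≤ 3 is false
  leadership role held: yes → true
  FAFSA on file: yes → true
  GPA > 1.62: 2.3 > 1.62 is true
  expected family contribution = 17055 USD: 3209 == 17055 is false
  state resident: no → false
  renewal applicant: no → false
Combine:
[1.1.3.1] false → true (antecedent false ⇒ implication holds) = true
[1.1.3] NOT true = false
[1.1] true AND true AND false = false
[1.2.1.1] true → false = false
[1.2.1.2] true AND true = true
[1.2.1] exactly-one(false, true) = true
[1.2] NOT true = false
[1.3.1.1] true OR false = true
[1.3.1.2.2] NOT false = true
[1.3.1.2] false OR true = true
[1.3.1] true OR true = true
[1.3] NOT true = false
[1] false OR false OR false = false
[root] NOT false = true
Overall: true → awarded

Awarded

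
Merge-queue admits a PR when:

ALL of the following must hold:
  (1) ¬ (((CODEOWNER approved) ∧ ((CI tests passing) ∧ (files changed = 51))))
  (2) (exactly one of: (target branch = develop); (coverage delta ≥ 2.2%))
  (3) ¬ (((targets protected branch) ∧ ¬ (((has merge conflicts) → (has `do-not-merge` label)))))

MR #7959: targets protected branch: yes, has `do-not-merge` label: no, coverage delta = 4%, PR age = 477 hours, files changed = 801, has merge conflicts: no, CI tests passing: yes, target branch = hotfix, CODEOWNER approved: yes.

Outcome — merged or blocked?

Atomic conditions:
  CODEOWNER approved: yes → true
  CI tests passing: yes → true
  files changed = 51: 801 == 51 is false
  target branch = develop: hotfix == develop is false
  coverage delta ≥ 2.2%: 4 ≥ 2.2 is true
  targets protected branch: yes → true
  has merge conflicts: no → false
  has `do-not-merge` label: no → false
Combine:
[1.1.2] true AND false = false
[1.1] true AND false = false
[1] NOT false = true
[2] exactly-one(false, true) = true
[3.1.2.1] false → false (antecedent false ⇒ implication holds) = true
[3.1.2] NOT true = false
[3.1] true AND false = false
[3] NOT false = true
[root] true AND true AND true = true
Overall: true → merged

Merged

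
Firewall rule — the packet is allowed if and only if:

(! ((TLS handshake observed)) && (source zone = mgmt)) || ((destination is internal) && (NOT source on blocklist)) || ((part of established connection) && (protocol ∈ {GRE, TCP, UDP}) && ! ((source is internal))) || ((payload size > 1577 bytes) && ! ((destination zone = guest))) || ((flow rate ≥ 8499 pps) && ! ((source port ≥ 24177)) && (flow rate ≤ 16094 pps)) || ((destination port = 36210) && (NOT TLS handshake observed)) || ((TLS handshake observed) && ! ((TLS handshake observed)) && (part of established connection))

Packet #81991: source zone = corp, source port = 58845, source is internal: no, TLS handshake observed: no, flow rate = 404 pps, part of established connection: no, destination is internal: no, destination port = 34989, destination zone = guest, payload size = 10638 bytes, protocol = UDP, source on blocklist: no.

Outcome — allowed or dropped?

Dropped

Atomic conditions:
  TLS handshake observed: no → false
  source zone = mgmt: corp == mgmt is false
  destination is internal: no → false
  NOT source on blocklist: no → true
  part of established connection: no → false
  protocol ∈ {GRE, TCP, UDP}: UDP is in the set → true
  source is internal: no → false
  payload size > 1577 bytes: 10638 > 1577 is true
  destination zone = guest: guest == guest is true
  flow rate ≥ 8499 pps: 404 ≥ 8499 is false
  source port ≥ 24177: 58845 ≥ 24177 is true
  flow rate ≤ 16094 pps: 404 ≤ 16094 is true
  destination port = 36210: 34989 == 36210 is false
  NOT TLS handshake observed: no → true
Combine:
[1.1] NOT false = true
[1] true AND false = false
[2] false AND true = false
[3.3] NOT false = true
[3] false AND true AND true = false
[4.2] NOT true = false
[4] true AND false = false
[5.2] NOT true = false
[5] false AND false AND true = false
[6] false AND true = false
[7.2] NOT false = true
[7] false AND true AND false = false
[root] false OR false OR false OR false OR false OR false OR false = false
Overall: false → dropped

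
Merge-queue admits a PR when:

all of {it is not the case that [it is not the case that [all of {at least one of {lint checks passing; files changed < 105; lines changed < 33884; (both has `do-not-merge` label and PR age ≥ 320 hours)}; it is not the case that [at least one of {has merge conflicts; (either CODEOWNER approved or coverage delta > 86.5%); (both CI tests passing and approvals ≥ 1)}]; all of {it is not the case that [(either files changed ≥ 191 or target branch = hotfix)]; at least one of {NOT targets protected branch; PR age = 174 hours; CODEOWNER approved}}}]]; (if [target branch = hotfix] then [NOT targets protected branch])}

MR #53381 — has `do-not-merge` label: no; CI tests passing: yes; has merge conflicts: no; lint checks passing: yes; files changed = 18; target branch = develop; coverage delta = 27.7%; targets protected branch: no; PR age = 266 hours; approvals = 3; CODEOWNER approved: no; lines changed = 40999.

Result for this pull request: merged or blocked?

Blocked

Atomic conditions:
  lint checks passing: yes → true
  files changed < 105: 18 < 105 is true
  lines changed < 33884: 40999 < 33884 is false
  has `do-not-merge` label: no → false
  PR age ≥ 320 hours: 266 ≥ 320 is false
  has merge conflicts: no → false
  CODEOWNER approved: no → false
  coverage delta > 86.5%: 27.7 > 86.5 is false
  CI tests passing: yes → true
  approvals ≥ 1: 3 ≥ 1 is true
  files changed ≥ 191: 18 ≥ 191 is false
  target branch = hotfix: develop == hotfix is false
  NOT targets protected branch: no → true
  PR age = 174 hours: 266 == 174 is false
Combine:
[1.1.1.1.4] false AND false = false
[1.1.1.1] true OR true OR false OR false = true
[1.1.1.2.1.2] false OR false = false
[1.1.1.2.1.3] true AND true = true
[1.1.1.2.1] false OR false OR true = true
[1.1.1.2] NOT true = false
[1.1.1.3.1.1] false OR false = false
[1.1.1.3.1] NOT false = true
[1.1.1.3.2] true OR false OR false = true
[1.1.1.3] true AND true = true
[1.1.1] true AND false AND true = false
[1.1] NOT false = true
[1] NOT true = false
[2] false → true (antecedent false ⇒ implication holds) = true
[root] false AND true = false
Overall: false → blocked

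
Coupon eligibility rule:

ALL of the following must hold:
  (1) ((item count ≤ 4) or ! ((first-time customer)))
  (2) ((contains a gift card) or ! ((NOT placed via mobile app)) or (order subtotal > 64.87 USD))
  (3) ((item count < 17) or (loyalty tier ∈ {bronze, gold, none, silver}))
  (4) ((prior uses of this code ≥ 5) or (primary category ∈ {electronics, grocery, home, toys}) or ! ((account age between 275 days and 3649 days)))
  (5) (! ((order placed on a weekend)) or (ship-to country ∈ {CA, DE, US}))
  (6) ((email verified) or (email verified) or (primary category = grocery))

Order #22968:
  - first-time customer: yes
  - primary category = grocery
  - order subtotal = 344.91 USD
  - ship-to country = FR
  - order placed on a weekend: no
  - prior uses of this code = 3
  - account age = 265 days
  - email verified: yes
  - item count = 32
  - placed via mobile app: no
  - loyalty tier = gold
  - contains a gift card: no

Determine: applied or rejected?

Rejected

Atomic conditions:
  item count ≤ 4: 32 ≤ 4 is false
  first-time customer: yes → true
  contains a gift card: no → false
  NOT placed via mobile app: no → true
  order subtotal > 64.87 USD: 344.91 > 64.87 is true
  item count < 17: 32 < 17 is false
  loyalty tier ∈ {bronze, gold, none, silver}: gold is in the set → true
  prior uses of this code ≥ 5: 3 ≥ 5 is false
  primary category ∈ {electronics, grocery, home, toys}: grocery is in the set → true
  account age between 275 days and 3649 days: 265 in [275, 3649] is false
  order placed on a weekend: no → false
  ship-to country ∈ {CA, DE, US}: FR is not in the set → false
  email verified: yes → true
  primary category = grocery: grocery == grocery is true
Combine:
[1.2] NOT true = false
[1] false OR false = false
[2.2] NOT true = false
[2] false OR false OR true = true
[3] false OR true = true
[4.3] NOT false = true
[4] false OR true OR true = true
[5.1] NOT false = true
[5] true OR false = true
[6] true OR true OR true = true
[root] false AND true AND true AND true AND true AND true = false
Overall: false → rejected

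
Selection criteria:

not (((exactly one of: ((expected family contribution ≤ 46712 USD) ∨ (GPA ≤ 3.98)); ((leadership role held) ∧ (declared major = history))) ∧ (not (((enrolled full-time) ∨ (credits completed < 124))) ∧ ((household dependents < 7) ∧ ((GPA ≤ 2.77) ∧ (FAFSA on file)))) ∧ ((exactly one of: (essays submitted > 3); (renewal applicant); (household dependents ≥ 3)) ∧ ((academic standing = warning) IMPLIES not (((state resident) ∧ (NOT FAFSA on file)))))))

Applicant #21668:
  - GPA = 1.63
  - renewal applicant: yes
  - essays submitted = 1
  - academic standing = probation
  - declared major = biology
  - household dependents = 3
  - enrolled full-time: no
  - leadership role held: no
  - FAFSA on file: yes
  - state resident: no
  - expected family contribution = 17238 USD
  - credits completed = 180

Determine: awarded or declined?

Atomic conditions:
  expected family contribution ≤ 46712 USD: 17238 ≤ 46712 is true
  GPA ≤ 3.98: 1.63 ≤ 3.98 is true
  leadership role held: no → false
  declared major = history: biology == history is false
  enrolled full-time: no → false
  credits completed < 124: 180 < 124 is false
  household dependents < 7: 3 < 7 is true
  GPA ≤ 2.77: 1.63 ≤ 2.77 is true
  FAFSA on file: yes → true
  essays submitted > 3: 1 > 3 is false
  renewal applicant: yes → true
  household dependents ≥ 3: 3 ≥ 3 is true
  academic standing = warning: probation == warning is false
  state resident: no → false
  NOT FAFSA on file: yes → false
Combine:
[1.1.1] true OR true = true
[1.1.2] false AND false = false
[1.1] exactly-one(true, false) = true
[1.2.1.1] false OR false = false
[1.2.1] NOT false = true
[1.2.2.2] true AND true = true
[1.2.2] true AND true = true
[1.2] true AND true = true
[1.3.1] exactly-one(false, true, true) = false
[1.3.2.2.1] false AND false = false
[1.3.2.2] NOT false = true
[1.3.2] false → true (antecedent false ⇒ implication holds) = true
[1.3] false AND true = false
[1] true AND true AND false = false
[root] NOT false = true
Overall: true → awarded

Awarded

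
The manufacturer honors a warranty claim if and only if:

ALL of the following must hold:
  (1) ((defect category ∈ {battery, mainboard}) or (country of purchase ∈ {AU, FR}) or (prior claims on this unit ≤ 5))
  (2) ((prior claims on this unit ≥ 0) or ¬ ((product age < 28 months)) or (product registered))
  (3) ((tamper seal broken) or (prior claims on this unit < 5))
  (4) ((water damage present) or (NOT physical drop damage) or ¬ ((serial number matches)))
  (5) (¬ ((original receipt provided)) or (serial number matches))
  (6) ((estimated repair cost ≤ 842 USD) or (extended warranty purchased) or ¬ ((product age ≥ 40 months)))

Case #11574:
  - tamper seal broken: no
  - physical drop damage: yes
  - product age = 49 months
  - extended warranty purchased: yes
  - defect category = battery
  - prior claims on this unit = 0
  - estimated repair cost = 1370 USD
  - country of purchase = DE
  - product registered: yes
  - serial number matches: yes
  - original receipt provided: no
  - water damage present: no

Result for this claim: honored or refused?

Refused

Atomic conditions:
  defect category ∈ {battery, mainboard}: battery is in the set → true
  country of purchase ∈ {AU, FR}: DE is not in the set → false
  prior claims on this unit ≤ 5: 0 ≤ 5 is true
  prior claims on this unit ≥ 0: 0 ≥ 0 is true
  product age < 28 months: 49 < 28 is false
  product registered: yes → true
  tamper seal broken: no → false
  prior claims on this unit < 5: 0 < 5 is true
  water damage present: no → false
  NOT physical drop damage: yes → false
  serial number matches: yes → true
  original receipt provided: no → false
  estimated repair cost ≤ 842 USD: 1370 ≤ 842 is false
  extended warranty purchased: yes → true
  product age ≥ 40 months: 49 ≥ 40 is true
Combine:
[1] true OR false OR true = true
[2.2] NOT false = true
[2] true OR true OR true = true
[3] false OR true = true
[4.3] NOT true = false
[4] false OR false OR false = false
[5.1] NOT false = true
[5] true OR true = true
[6.3] NOT true = false
[6] false OR true OR false = true
[root] true AND true AND true AND false AND true AND true = false
Overall: false → refused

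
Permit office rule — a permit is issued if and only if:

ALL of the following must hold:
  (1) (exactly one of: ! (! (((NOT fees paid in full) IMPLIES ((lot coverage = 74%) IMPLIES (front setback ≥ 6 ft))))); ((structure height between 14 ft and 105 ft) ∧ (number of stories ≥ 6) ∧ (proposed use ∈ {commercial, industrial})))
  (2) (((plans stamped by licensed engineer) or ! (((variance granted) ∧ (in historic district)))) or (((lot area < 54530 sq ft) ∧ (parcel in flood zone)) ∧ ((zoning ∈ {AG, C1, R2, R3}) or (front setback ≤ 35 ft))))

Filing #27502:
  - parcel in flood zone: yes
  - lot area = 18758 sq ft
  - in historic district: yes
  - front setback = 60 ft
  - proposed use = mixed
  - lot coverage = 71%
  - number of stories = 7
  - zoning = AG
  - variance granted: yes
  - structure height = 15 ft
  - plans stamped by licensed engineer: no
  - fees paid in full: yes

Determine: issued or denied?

Issued

Atomic conditions:
  NOT fees paid in full: yes → false
  lot coverage = 74%: 71 == 74 is false
  front setback ≥ 6 ft: 60 ≥ 6 is true
  structure height between 14 ft and 105 ft: 15 in [14, 105] is true
  number of stories ≥ 6: 7 ≥ 6 is true
  proposed use ∈ {commercial, industrial}: mixed is not in the set → false
  plans stamped by licensed engineer: no → false
  variance granted: yes → true
  in historic district: yes → true
  lot area < 54530 sq ft: 18758 < 54530 is true
  parcel in flood zone: yes → true
  zoning ∈ {AG, C1, R2, R3}: AG is in the set → true
  front setback ≤ 35 ft: 60 ≤ 35 is false
Combine:
[1.1.1.1.2] false → true (antecedent false ⇒ implication holds) = true
[1.1.1.1] false → true (antecedent false ⇒ implication holds) = true
[1.1.1] NOT true = false
[1.1] NOT false = true
[1.2] true AND true AND false = false
[1] exactly-one(true, false) = true
[2.1.2.1] true AND true = true
[2.1.2] NOT true = false
[2.1] false OR false = false
[2.2.1] true AND true = true
[2.2.2] true OR false = true
[2.2] true AND true = true
[2] false OR true = true
[root] true AND true = true
Overall: true → issued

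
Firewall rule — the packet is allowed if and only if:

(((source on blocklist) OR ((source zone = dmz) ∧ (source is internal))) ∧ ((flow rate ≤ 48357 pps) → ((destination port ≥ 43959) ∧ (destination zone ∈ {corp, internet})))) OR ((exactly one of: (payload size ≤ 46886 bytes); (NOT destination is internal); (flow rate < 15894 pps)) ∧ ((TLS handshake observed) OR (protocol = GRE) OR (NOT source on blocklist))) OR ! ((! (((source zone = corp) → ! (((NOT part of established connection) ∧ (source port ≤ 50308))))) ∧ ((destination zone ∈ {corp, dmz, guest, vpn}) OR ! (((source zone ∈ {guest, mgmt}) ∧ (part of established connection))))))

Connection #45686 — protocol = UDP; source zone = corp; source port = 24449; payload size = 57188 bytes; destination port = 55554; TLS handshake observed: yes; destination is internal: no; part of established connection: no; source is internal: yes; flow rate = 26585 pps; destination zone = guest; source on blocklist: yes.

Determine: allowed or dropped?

Atomic conditions:
  source on blocklist: yes → true
  source zone = dmz: corp == dmz is false
  source is internal: yes → true
  flow rate ≤ 48357 pps: 26585 ≤ 48357 is true
  destination port ≥ 43959: 55554 ≥ 43959 is true
  destination zone ∈ {corp, internet}: guest is not in the set → false
  payload size ≤ 46886 bytes: 57188 ≤ 46886 is false
  NOT destination is internal: no → true
  flow rate < 15894 pps: 26585 < 15894 is false
  TLS handshake observed: yes → true
  protocol = GRE: UDP == GRE is false
  NOT source on blocklist: yes → false
  source zone = corp: corp == corp is true
  NOT part of established connection: no → true
  source port ≤ 50308: 24449 ≤ 50308 is true
  destination zone ∈ {corp, dmz, guest, vpn}: guest is in the set → true
  source zone ∈ {guest, mgmt}: corp is not in the set → false
  part of established connection: no → false
Combine:
[1.1.2] false AND true = false
[1.1] true OR false = true
[1.2.2] true AND false = false
[1.2] true → false = false
[1] true AND false = false
[2.1] exactly-one(false, true, false) = true
[2.2] true OR false OR false = true
[2] true AND true = true
[3.1.1.1.2.1] true AND true = true
[3.1.1.1.2] NOT true = false
[3.1.1.1] true → false = false
[3.1.1] NOT false = true
[3.1.2.2.1] false AND false = false
[3.1.2.2] NOT false = true
[3.1.2] true OR true = true
[3.1] true AND true = true
[3] NOT true = false
[root] false OR true OR false = true
Overall: true → allowed

Allowed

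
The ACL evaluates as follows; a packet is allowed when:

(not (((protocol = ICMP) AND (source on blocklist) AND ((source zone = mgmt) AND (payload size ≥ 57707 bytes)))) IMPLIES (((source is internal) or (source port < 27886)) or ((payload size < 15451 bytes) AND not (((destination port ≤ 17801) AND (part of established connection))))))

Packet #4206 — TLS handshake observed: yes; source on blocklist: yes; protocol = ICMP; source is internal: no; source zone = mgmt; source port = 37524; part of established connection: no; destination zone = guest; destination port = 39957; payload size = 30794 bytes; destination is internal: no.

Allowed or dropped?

Dropped

Atomic conditions:
  protocol = ICMP: ICMP == ICMP is true
  source on blocklist: yes → true
  source zone = mgmt: mgmt == mgmt is true
  payload size ≥ 57707 bytes: 30794 ≥ 57707 is false
  source is internal: no → false
  source port < 27886: 37524 < 27886 is false
  payload size < 15451 bytes: 30794 < 15451 is false
  destination port ≤ 17801: 39957 ≤ 17801 is false
  part of established connection: no → false
Combine:
[1.1.3] true AND false = false
[1.1] true AND true AND false = false
[1] NOT false = true
[2.1] false OR false = false
[2.2.2.1] false AND false = false
[2.2.2] NOT false = true
[2.2] false AND true = false
[2] false OR false = false
[root] true → false = false
Overall: false → dropped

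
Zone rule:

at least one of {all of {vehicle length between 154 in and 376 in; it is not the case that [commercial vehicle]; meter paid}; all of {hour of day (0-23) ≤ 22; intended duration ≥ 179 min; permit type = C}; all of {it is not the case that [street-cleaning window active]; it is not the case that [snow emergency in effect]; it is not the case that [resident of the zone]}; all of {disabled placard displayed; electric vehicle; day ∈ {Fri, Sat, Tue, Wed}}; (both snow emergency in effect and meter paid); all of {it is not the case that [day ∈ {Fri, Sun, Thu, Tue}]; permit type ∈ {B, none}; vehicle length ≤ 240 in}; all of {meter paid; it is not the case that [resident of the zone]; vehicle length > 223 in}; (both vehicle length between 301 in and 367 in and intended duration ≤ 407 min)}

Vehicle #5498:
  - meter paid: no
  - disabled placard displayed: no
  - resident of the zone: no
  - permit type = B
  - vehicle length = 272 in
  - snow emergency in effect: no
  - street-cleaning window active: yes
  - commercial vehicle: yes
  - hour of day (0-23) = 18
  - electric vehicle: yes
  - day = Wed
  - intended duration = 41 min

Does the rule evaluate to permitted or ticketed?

Ticketed

Atomic conditions:
  vehicle length between 154 in and 376 in: 272 in [154, 376] is true
  commercial vehicle: yes → true
  meter paid: no → false
  hour of day (0-23) ≤ 22: 18 ≤ 22 is true
  intended duration ≥ 179 min: 41 ≥ 179 is false
  permit type = C: B == C is false
  street-cleaning window active: yes → true
  snow emergency in effect: no → false
  resident of the zone: no → false
  disabled placard displayed: no → false
  electric vehicle: yes → true
  day ∈ {Fri, Sat, Tue, Wed}: Wed is in the set → true
  day ∈ {Fri, Sun, Thu, Tue}: Wed is not in the set → false
  permit type ∈ {B, none}: B is in the set → true
  vehicle length ≤ 240 in: 272 ≤ 240 is false
  vehicle length > 223 in: 272 > 223 is true
  vehicle length between 301 in and 367 in: 272 in [301, 367] is false
  intended duration ≤ 407 min: 41 ≤ 407 is true
Combine:
[1.2] NOT true = false
[1] true AND false AND false = false
[2] true AND false AND false = false
[3.1] NOT true = false
[3.2] NOT false = true
[3.3] NOT false = true
[3] false AND true AND true = false
[4] false AND true AND true = false
[5] false AND false = false
[6.1] NOT false = true
[6] true AND true AND false = false
[7.2] NOT false = true
[7] false AND true AND true = false
[8] false AND true = false
[root] false OR false OR false OR false OR false OR false OR false OR false = false
Overall: false → ticketed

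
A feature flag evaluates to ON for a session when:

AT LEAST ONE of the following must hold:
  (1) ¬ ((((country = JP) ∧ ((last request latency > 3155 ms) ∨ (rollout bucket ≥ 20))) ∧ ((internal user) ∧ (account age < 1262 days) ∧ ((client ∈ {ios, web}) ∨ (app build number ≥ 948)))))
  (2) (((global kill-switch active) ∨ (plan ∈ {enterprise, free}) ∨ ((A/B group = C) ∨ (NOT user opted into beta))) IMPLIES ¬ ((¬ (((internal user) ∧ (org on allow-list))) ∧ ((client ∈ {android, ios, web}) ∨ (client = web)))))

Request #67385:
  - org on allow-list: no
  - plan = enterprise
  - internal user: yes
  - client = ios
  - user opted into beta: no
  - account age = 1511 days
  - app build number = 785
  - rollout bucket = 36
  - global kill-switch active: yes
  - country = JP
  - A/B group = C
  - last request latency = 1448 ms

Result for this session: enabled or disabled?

Enabled

Atomic conditions:
  country = JP: JP == JP is true
  last request latency > 3155 ms: 1448 > 3155 is false
  rollout bucket ≥ 20: 36 ≥ 20 is true
  internal user: yes → true
  account age < 1262 days: 1511 < 1262 is false
  client ∈ {ios, web}: ios is in the set → true
  app build number ≥ 948: 785 ≥ 948 is false
  global kill-switch active: yes → true
  plan ∈ {enterprise, free}: enterprise is in the set → true
  A/B group = C: C == C is true
  NOT user opted into beta: no → true
  org on allow-list: no → false
  client ∈ {android, ios, web}: ios is in the set → true
  client = web: ios == web is false
Combine:
[1.1.1.2] false OR true = true
[1.1.1] true AND true = true
[1.1.2.3] true OR false = true
[1.1.2] true AND false AND true = false
[1.1] true AND false = false
[1] NOT false = true
[2.1.3] true OR true = true
[2.1] true OR true OR true = true
[2.2.1.1.1] true AND false = false
[2.2.1.1] NOT false = true
[2.2.1.2] true OR false = true
[2.2.1] true AND true = true
[2.2] NOT true = false
[2] true → false = false
[root] true OR false = true
Overall: true → enabled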